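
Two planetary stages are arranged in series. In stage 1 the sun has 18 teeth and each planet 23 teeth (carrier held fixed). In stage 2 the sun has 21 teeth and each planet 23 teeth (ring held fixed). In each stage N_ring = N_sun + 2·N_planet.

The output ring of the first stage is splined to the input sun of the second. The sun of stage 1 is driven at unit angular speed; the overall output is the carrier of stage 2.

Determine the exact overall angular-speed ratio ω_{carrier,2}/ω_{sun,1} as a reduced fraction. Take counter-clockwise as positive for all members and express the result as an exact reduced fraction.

-189/2816

Stage 1: N_ring = 18 + 2·23 = 64
Stage 1: 18(ω_s−ω_c) = −64(ω_r−ω_c),  ω_c=0, ω_s=1
Stage 1: ω_r = 0 − (18/64)(1−0) = -9/32
  ⇒ ω_r¹/ω_s¹ = -9/32
Stage 2: N_ring = 21 + 2·23 = 67
Stage 2: 21(ω_s−ω_c) = −67(ω_r−ω_c),  ω_r=0, ω_s=1
Stage 2: 21(1−ω_c) = −67(0−ω_c)  ⇒  88ω_c = 21  ⇒  ω_c = 21/88
  ⇒ ω_c²/ω_s² = 21/88
Coupling ω_s² = ω_r¹ ⇒ overall = -9/32 × 21/88 = -189/2816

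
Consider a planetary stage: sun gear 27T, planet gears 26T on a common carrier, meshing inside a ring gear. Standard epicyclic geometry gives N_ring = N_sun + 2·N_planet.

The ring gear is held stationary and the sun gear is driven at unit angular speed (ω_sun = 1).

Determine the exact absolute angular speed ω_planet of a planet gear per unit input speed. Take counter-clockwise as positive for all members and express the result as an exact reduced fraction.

-27/52

N_ring = 27 + 2·26 = 79
27(ω_s−ω_c) = −79(ω_r−ω_c),  ω_r=0, ω_s=1
27(1−ω_c) = −79(0−ω_c)  ⇒  106ω_c = 27  ⇒  ω_c = 27/106
sun–planet: 27·(1−27/106) = −26·(ω_p−ω_c)  ⇒  ω_p−ω_c = −(27/26)·(79/106) = -2133/2756
ω_p = 27/106 − 2133/2756 = -27/52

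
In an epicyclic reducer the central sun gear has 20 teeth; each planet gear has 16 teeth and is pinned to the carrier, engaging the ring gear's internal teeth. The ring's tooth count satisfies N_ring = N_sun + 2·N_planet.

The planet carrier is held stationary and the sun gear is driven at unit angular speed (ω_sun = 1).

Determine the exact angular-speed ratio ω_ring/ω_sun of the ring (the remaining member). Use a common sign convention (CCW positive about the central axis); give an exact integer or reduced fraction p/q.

N_ring = 20 + 2·16 = 52
20(ω_s−ω_c) = −52(ω_r−ω_c),  ω_c=0, ω_s=1
ω_r = 0 − (20/52)(1−0) = -5/13
ω_r/ω_s = -5/13

-5/13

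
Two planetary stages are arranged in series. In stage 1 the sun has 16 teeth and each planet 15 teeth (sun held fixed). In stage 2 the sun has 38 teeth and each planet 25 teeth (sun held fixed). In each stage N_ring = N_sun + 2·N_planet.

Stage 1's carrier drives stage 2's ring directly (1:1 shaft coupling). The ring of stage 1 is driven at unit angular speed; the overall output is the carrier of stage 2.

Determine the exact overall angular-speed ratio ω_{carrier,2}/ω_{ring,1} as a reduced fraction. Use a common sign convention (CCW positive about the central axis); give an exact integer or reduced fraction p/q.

Stage 1: N_ring = 16 + 2·15 = 46
Stage 1: 16(ω_s−ω_c) = −46(ω_r−ω_c),  ω_s=0, ω_r=1
Stage 1: 16(0−ω_c) = −46(1−ω_c)  ⇒  62ω_c = 46  ⇒  ω_c = 23/31
  ⇒ ω_c¹/ω_r¹ = 23/31
Stage 2: N_ring = 38 + 2·25 = 88
Stage 2: 38(ω_s−ω_c) = −88(ω_r−ω_c),  ω_s=0, ω_r=1
Stage 2: 38(0−ω_c) = −88(1−ω_c)  ⇒  126ω_c = 88  ⇒  ω_c = 44/63
  ⇒ ω_c²/ω_r² = 44/63
Coupling ω_r² = ω_c¹ ⇒ overall = 23/31 × 44/63 = 1012/1953

1012/1953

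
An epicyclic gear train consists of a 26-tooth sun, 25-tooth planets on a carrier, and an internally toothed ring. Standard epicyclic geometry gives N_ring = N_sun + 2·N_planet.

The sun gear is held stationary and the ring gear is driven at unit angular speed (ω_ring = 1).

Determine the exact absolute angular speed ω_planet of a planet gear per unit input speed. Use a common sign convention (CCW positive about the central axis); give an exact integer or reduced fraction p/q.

38/25

N_ring = 26 + 2·25 = 76
26(ω_s−ω_c) = −76(ω_r−ω_c),  ω_s=0, ω_r=1
26(0−ω_c) = −76(1−ω_c)  ⇒  102ω_c = 76  ⇒  ω_c = 38/51
sun–planet: 26·(0−38/51) = −25·(ω_p−ω_c)  ⇒  ω_p−ω_c = −(26/25)·(-38/51) = 988/1275
ω_p = 38/51 + 988/1275 = 38/25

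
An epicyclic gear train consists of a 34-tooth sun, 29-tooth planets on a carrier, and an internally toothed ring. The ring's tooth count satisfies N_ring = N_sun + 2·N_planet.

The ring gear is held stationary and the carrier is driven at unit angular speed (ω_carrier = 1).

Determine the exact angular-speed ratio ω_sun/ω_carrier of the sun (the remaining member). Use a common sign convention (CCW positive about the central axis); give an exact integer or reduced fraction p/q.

63/17

N_ring = 34 + 2·29 = 92
34(ω_s−ω_c) = −92(ω_r−ω_c),  ω_r=0, ω_c=1
ω_s = 1 − (92/34)(0−1) = 63/17
ω_s/ω_c = 63/17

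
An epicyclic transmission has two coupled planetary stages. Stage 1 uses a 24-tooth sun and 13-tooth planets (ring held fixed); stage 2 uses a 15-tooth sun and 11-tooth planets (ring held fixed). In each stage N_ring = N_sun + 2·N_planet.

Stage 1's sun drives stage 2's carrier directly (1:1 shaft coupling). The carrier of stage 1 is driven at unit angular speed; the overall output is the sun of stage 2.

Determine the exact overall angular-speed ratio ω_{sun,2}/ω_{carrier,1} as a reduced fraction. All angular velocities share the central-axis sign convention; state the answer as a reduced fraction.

481/45

Stage 1: N_ring = 24 + 2·13 = 50
Stage 1: 24(ω_s−ω_c) = −50(ω_r−ω_c),  ω_r=0, ω_c=1
Stage 1: ω_s = 1 − (50/24)(0−1) = 37/12
  ⇒ ω_s¹/ω_c¹ = 37/12
Stage 2: N_ring = 15 + 2·11 = 37
Stage 2: 15(ω_s−ω_c) = −37(ω_r−ω_c),  ω_r=0, ω_c=1
Stage 2: ω_s = 1 − (37/15)(0−1) = 52/15
  ⇒ ω_s²/ω_c² = 52/15
Coupling ω_c² = ω_s¹ ⇒ overall = 37/12 × 52/15 = 481/45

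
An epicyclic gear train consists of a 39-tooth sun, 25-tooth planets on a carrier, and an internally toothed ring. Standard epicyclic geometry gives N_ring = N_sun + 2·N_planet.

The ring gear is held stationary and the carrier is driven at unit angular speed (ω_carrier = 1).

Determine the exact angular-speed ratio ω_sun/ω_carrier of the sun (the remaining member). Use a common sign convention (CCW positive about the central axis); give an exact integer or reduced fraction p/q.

N_ring = 39 + 2·25 = 89
39(ω_s−ω_c) = −89(ω_r−ω_c),  ω_r=0, ω_c=1
ω_s = 1 − (89/39)(0−1) = 128/39
ω_s/ω_c = 128/39

128/39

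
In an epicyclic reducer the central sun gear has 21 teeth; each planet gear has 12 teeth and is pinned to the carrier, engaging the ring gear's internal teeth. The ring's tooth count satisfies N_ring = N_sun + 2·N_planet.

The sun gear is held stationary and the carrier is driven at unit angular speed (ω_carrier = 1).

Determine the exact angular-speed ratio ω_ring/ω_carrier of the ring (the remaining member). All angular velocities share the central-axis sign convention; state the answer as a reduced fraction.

22/15

N_ring = 21 + 2·12 = 45
21(ω_s−ω_c) = −45(ω_r−ω_c),  ω_s=0, ω_c=1
ω_r = 1 − (21/45)(0−1) = 22/15
ω_r/ω_c = 22/15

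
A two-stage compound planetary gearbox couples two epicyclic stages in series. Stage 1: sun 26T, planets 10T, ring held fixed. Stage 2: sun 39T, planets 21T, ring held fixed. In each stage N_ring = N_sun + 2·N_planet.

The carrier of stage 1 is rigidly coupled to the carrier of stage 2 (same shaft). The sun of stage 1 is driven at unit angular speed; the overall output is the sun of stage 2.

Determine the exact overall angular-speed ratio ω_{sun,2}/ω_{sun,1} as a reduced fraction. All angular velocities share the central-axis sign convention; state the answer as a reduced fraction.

Stage 1: N_ring = 26 + 2·10 = 46
Stage 1: 26(ω_s−ω_c) = −46(ω_r−ω_c),  ω_r=0, ω_s=1
Stage 1: 26(1−ω_c) = −46(0−ω_c)  ⇒  72ω_c = 26  ⇒  ω_c = 13/36
  ⇒ ω_c¹/ω_s¹ = 13/36
Stage 2: N_ring = 39 + 2·21 = 81
Stage 2: 39(ω_s−ω_c) = −81(ω_r−ω_c),  ω_r=0, ω_c=1
Stage 2: ω_s = 1 − (81/39)(0−1) = 40/13
  ⇒ ω_s²/ω_c² = 40/13
Coupling ω_c² = ω_c¹ ⇒ overall = 13/36 × 40/13 = 10/9

10/9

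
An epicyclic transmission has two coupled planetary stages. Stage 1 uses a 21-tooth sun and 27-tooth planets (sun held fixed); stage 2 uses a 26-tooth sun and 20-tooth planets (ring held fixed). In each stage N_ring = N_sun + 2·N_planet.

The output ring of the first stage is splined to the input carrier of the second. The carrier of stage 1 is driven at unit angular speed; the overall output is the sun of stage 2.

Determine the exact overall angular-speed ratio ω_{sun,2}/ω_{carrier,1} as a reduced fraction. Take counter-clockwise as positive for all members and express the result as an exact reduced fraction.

Stage 1: N_ring = 21 + 2·27 = 75
Stage 1: 21(ω_s−ω_c) = −75(ω_r−ω_c),  ω_s=0, ω_c=1
Stage 1: ω_r = 1 − (21/75)(0−1) = 32/25
  ⇒ ω_r¹/ω_c¹ = 32/25
Stage 2: N_ring = 26 + 2·20 = 66
Stage 2: 26(ω_s−ω_c) = −66(ω_r−ω_c),  ω_r=0, ω_c=1
Stage 2: ω_s = 1 − (66/26)(0−1) = 46/13
  ⇒ ω_s²/ω_c² = 46/13
Coupling ω_c² = ω_r¹ ⇒ overall = 32/25 × 46/13 = 1472/325

1472/325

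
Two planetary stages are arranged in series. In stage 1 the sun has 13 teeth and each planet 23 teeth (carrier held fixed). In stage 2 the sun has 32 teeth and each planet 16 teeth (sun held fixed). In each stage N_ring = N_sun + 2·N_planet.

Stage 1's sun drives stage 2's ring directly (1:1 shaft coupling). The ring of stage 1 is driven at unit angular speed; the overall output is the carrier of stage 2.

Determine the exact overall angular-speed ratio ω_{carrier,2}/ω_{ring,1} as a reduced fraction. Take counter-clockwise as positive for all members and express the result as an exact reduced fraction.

Stage 1: N_ring = 13 + 2·23 = 59
Stage 1: 13(ω_s−ω_c) = −59(ω_r−ω_c),  ω_c=0, ω_r=1
Stage 1: ω_s = 0 − (59/13)(1−0) = -59/13
  ⇒ ω_s¹/ω_r¹ = -59/13
Stage 2: N_ring = 32 + 2·16 = 64
Stage 2: 32(ω_s−ω_c) = −64(ω_r−ω_c),  ω_s=0, ω_r=1
Stage 2: 32(0−ω_c) = −64(1−ω_c)  ⇒  96ω_c = 64  ⇒  ω_c = 2/3
  ⇒ ω_c²/ω_r² = 2/3
Coupling ω_r² = ω_s¹ ⇒ overall = -59/13 × 2/3 = -118/39

-118/39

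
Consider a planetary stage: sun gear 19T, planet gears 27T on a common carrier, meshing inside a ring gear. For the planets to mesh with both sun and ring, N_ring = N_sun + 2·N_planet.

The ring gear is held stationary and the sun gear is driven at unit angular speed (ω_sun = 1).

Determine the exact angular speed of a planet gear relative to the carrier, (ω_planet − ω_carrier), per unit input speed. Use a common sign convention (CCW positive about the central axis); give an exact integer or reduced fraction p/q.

-1387/2484

N_ring = 19 + 2·27 = 73
19(ω_s−ω_c) = −73(ω_r−ω_c),  ω_r=0, ω_s=1
19(1−ω_c) = −73(0−ω_c)  ⇒  92ω_c = 19  ⇒  ω_c = 19/92
sun–planet: 19·(1−19/92) = −27·(ω_p−ω_c)  ⇒  ω_p−ω_c = −(19/27)·(73/92) = -1387/2484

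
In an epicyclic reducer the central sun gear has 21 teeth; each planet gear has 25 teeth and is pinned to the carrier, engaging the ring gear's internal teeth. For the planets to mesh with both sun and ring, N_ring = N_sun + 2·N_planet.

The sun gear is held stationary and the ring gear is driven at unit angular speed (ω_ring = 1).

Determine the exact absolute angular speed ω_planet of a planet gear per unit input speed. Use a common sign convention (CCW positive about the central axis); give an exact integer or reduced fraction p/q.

71/50

N_ring = 21 + 2·25 = 71
21(ω_s−ω_c) = −71(ω_r−ω_c),  ω_s=0, ω_r=1
21(0−ω_c) = −71(1−ω_c)  ⇒  92ω_c = 71  ⇒  ω_c = 71/92
sun–planet: 21·(0−71/92) = −25·(ω_p−ω_c)  ⇒  ω_p−ω_c = −(21/25)·(-71/92) = 1491/2300
ω_p = 71/92 + 1491/2300 = 71/50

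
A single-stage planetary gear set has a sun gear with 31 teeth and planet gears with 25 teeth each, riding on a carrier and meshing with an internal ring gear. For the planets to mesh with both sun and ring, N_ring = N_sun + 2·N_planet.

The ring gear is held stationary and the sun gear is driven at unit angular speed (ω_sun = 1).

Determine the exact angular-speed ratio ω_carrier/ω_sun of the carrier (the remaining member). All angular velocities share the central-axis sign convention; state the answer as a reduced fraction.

N_ring = 31 + 2·25 = 81
31(ω_s−ω_c) = −81(ω_r−ω_c),  ω_r=0, ω_s=1
31(1−ω_c) = −81(0−ω_c)  ⇒  112ω_c = 31  ⇒  ω_c = 31/112
ω_c/ω_s = 31/112

31/112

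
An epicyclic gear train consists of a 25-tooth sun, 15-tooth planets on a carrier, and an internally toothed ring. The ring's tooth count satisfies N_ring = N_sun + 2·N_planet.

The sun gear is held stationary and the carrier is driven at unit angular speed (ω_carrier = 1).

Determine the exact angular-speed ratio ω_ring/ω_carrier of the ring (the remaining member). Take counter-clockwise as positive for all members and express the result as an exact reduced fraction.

N_ring = 25 + 2·15 = 55
25(ω_s−ω_c) = −55(ω_r−ω_c),  ω_s=0, ω_c=1
ω_r = 1 − (25/55)(0−1) = 16/11
ω_r/ω_c = 16/11

16/11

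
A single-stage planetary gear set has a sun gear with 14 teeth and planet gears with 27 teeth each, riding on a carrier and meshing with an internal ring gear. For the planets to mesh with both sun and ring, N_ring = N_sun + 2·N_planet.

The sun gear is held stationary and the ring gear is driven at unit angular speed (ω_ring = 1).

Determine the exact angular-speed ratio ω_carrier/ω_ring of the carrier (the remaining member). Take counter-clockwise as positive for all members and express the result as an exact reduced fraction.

N_ring = 14 + 2·27 = 68
14(ω_s−ω_c) = −68(ω_r−ω_c),  ω_s=0, ω_r=1
14(0−ω_c) = −68(1−ω_c)  ⇒  82ω_c = 68  ⇒  ω_c = 34/41
ω_c/ω_r = 34/41

34/41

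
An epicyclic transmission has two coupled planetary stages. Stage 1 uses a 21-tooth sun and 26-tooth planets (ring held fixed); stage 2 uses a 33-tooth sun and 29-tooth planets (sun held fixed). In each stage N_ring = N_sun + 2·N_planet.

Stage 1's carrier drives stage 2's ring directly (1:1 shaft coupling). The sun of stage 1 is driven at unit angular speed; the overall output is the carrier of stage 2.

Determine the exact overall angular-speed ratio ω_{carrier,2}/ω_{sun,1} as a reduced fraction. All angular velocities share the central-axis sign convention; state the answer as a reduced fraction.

1911/11656

Stage 1: N_ring = 21 + 2·26 = 73
Stage 1: 21(ω_s−ω_c) = −73(ω_r−ω_c),  ω_r=0, ω_s=1
Stage 1: 21(1−ω_c) = −73(0−ω_c)  ⇒  94ω_c = 21  ⇒  ω_c = 21/94
  ⇒ ω_c¹/ω_s¹ = 21/94
Stage 2: N_ring = 33 + 2·29 = 91
Stage 2: 33(ω_s−ω_c) = −91(ω_r−ω_c),  ω_s=0, ω_r=1
Stage 2: 33(0−ω_c) = −91(1−ω_c)  ⇒  124ω_c = 91  ⇒  ω_c = 91/124
  ⇒ ω_c²/ω_r² = 91/124
Coupling ω_r² = ω_c¹ ⇒ overall = 21/94 × 91/124 = 1911/11656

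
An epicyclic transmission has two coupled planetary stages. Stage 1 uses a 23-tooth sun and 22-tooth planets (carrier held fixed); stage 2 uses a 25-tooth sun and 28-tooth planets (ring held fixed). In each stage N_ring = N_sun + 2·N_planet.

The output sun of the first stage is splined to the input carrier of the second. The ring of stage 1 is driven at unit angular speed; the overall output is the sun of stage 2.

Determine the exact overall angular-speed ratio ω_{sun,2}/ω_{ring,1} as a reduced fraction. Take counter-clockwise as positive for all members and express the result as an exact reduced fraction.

-7102/575

Stage 1: N_ring = 23 + 2·22 = 67
Stage 1: 23(ω_s−ω_c) = −67(ω_r−ω_c),  ω_c=0, ω_r=1
Stage 1: ω_s = 0 − (67/23)(1−0) = -67/23
  ⇒ ω_s¹/ω_r¹ = -67/23
Stage 2: N_ring = 25 + 2·28 = 81
Stage 2: 25(ω_s−ω_c) = −81(ω_r−ω_c),  ω_r=0, ω_c=1
Stage 2: ω_s = 1 − (81/25)(0−1) = 106/25
  ⇒ ω_s²/ω_c² = 106/25
Coupling ω_c² = ω_s¹ ⇒ overall = -67/23 × 106/25 = -7102/575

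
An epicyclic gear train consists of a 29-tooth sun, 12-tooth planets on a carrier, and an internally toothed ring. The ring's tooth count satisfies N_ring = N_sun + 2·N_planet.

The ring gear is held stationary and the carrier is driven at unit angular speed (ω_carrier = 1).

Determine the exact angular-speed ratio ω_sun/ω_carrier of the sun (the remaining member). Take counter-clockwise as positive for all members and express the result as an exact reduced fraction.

N_ring = 29 + 2·12 = 53
29(ω_s−ω_c) = −53(ω_r−ω_c),  ω_r=0, ω_c=1
ω_s = 1 − (53/29)(0−1) = 82/29
ω_s/ω_c = 82/29

82/29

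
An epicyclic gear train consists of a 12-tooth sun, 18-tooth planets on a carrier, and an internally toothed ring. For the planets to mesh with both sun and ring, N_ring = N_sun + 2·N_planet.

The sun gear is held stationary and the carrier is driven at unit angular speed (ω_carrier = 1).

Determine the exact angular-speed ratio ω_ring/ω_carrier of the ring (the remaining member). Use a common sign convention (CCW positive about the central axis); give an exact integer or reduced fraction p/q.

N_ring = 12 + 2·18 = 48
12(ω_s−ω_c) = −48(ω_r−ω_c),  ω_s=0, ω_c=1
ω_r = 1 − (12/48)(0−1) = 5/4
ω_r/ω_c = 5/4

5/4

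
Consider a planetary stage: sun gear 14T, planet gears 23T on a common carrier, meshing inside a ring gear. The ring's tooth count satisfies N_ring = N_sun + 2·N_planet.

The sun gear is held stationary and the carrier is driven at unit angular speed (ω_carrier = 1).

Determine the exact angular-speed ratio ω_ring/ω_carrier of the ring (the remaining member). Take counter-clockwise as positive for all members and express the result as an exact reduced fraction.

N_ring = 14 + 2·23 = 60
14(ω_s−ω_c) = −60(ω_r−ω_c),  ω_s=0, ω_c=1
ω_r = 1 − (14/60)(0−1) = 37/30
ω_r/ω_c = 37/30

37/30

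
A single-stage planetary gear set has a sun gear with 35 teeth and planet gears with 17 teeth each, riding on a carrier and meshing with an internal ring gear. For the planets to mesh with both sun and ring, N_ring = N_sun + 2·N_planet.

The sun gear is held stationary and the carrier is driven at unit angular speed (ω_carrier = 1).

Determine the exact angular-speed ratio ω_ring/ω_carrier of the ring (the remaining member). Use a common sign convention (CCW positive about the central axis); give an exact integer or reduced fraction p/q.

N_ring = 35 + 2·17 = 69
35(ω_s−ω_c) = −69(ω_r−ω_c),  ω_s=0, ω_c=1
ω_r = 1 − (35/69)(0−1) = 104/69
ω_r/ω_c = 104/69

104/69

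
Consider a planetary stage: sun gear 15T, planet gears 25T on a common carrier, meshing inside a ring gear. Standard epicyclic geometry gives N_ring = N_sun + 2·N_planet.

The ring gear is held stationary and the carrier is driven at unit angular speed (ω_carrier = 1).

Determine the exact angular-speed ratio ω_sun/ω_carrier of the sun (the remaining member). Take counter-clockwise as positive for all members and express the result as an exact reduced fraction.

N_ring = 15 + 2·25 = 65
15(ω_s−ω_c) = −65(ω_r−ω_c),  ω_r=0, ω_c=1
ω_s = 1 − (65/15)(0−1) = 16/3
ω_s/ω_c = 16/3

16/3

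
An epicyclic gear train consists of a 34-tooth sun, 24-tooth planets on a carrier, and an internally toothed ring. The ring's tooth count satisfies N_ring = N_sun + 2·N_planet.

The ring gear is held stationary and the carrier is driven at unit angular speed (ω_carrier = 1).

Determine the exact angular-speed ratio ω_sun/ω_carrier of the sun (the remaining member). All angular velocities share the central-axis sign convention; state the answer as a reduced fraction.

58/17

N_ring = 34 + 2·24 = 82
34(ω_s−ω_c) = −82(ω_r−ω_c),  ω_r=0, ω_c=1
ω_s = 1 − (82/34)(0−1) = 58/17
ω_s/ω_c = 58/17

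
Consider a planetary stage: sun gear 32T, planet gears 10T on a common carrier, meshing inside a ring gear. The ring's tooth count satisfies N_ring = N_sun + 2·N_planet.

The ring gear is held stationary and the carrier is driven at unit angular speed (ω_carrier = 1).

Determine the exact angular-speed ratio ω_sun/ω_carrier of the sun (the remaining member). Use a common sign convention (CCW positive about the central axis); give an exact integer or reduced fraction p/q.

21/8

N_ring = 32 + 2·10 = 52
32(ω_s−ω_c) = −52(ω_r−ω_c),  ω_r=0, ω_c=1
ω_s = 1 − (52/32)(0−1) = 21/8
ω_s/ω_c = 21/8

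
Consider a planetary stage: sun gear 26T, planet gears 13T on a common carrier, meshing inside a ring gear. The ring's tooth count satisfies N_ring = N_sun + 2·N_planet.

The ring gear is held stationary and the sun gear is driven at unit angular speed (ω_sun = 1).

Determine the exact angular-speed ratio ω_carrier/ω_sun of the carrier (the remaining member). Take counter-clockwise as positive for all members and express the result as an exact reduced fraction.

1/3

N_ring = 26 + 2·13 = 52
26(ω_s−ω_c) = −52(ω_r−ω_c),  ω_r=0, ω_s=1
26(1−ω_c) = −52(0−ω_c)  ⇒  78ω_c = 26  ⇒  ω_c = 1/3
ω_c/ω_s = 1/3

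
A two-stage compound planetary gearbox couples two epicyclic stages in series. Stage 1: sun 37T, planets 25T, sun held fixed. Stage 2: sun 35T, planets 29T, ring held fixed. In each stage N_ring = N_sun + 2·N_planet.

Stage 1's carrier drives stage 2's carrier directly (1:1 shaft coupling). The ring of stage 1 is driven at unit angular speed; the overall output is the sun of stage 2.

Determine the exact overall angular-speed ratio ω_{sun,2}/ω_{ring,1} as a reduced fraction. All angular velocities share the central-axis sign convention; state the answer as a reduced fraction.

2784/1085

Stage 1: N_ring = 37 + 2·25 = 87
Stage 1: 37(ω_s−ω_c) = −87(ω_r−ω_c),  ω_s=0, ω_r=1
Stage 1: 37(0−ω_c) = −87(1−ω_c)  ⇒  124ω_c = 87  ⇒  ω_c = 87/124
  ⇒ ω_c¹/ω_r¹ = 87/124
Stage 2: N_ring = 35 + 2·29 = 93
Stage 2: 35(ω_s−ω_c) = −93(ω_r−ω_c),  ω_r=0, ω_c=1
Stage 2: ω_s = 1 − (93/35)(0−1) = 128/35
  ⇒ ω_s²/ω_c² = 128/35
Coupling ω_c² = ω_c¹ ⇒ overall = 87/124 × 128/35 = 2784/1085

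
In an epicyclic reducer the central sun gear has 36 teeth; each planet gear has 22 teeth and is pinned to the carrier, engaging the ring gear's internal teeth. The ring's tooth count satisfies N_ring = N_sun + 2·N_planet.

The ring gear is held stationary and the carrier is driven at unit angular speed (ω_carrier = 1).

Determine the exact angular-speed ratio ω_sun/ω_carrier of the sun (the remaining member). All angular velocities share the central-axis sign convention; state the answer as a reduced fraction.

29/9

N_ring = 36 + 2·22 = 80
36(ω_s−ω_c) = −80(ω_r−ω_c),  ω_r=0, ω_c=1
ω_s = 1 − (80/36)(0−1) = 29/9
ω_s/ω_c = 29/9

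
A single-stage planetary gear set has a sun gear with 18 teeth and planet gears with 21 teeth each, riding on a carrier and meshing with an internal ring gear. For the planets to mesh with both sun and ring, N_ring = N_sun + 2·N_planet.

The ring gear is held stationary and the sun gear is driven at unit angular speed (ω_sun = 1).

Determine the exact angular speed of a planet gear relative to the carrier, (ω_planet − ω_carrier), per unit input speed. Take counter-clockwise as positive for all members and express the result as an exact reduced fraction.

-60/91

N_ring = 18 + 2·21 = 60
18(ω_s−ω_c) = −60(ω_r−ω_c),  ω_r=0, ω_s=1
18(1−ω_c) = −60(0−ω_c)  ⇒  78ω_c = 18  ⇒  ω_c = 3/13
sun–planet: 18·(1−3/13) = −21·(ω_p−ω_c)  ⇒  ω_p−ω_c = −(18/21)·(10/13) = -60/91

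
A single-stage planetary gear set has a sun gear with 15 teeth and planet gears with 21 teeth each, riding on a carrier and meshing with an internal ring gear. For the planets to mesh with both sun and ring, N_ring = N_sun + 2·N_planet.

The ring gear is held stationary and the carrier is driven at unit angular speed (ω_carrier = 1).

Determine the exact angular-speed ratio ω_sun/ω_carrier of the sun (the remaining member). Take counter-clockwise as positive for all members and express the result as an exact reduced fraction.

N_ring = 15 + 2·21 = 57
15(ω_s−ω_c) = −57(ω_r−ω_c),  ω_r=0, ω_c=1
ω_s = 1 − (57/15)(0−1) = 24/5
ω_s/ω_c = 24/5

24/5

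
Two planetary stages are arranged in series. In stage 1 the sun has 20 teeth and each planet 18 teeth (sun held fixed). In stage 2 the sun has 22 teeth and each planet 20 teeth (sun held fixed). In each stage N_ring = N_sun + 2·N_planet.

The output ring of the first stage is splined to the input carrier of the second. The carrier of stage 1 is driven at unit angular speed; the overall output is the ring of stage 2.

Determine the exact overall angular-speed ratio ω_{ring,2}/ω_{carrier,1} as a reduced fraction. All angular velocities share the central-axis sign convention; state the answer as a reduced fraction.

Stage 1: N_ring = 20 + 2·18 = 56
Stage 1: 20(ω_s−ω_c) = −56(ω_r−ω_c),  ω_s=0, ω_c=1
Stage 1: ω_r = 1 − (20/56)(0−1) = 19/14
  ⇒ ω_r¹/ω_c¹ = 19/14
Stage 2: N_ring = 22 + 2·20 = 62
Stage 2: 22(ω_s−ω_c) = −62(ω_r−ω_c),  ω_s=0, ω_c=1
Stage 2: ω_r = 1 − (22/62)(0−1) = 42/31
  ⇒ ω_r²/ω_c² = 42/31
Coupling ω_c² = ω_r¹ ⇒ overall = 19/14 × 42/31 = 57/31

57/31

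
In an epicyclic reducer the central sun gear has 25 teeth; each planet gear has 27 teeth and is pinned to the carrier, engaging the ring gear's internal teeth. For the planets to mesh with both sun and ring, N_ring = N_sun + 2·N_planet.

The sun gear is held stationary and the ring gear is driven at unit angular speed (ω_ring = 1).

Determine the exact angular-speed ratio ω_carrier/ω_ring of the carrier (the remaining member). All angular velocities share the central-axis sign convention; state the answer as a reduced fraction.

N_ring = 25 + 2·27 = 79
25(ω_s−ω_c) = −79(ω_r−ω_c),  ω_s=0, ω_r=1
25(0−ω_c) = −79(1−ω_c)  ⇒  104ω_c = 79  ⇒  ω_c = 79/104
ω_c/ω_r = 79/104

79/104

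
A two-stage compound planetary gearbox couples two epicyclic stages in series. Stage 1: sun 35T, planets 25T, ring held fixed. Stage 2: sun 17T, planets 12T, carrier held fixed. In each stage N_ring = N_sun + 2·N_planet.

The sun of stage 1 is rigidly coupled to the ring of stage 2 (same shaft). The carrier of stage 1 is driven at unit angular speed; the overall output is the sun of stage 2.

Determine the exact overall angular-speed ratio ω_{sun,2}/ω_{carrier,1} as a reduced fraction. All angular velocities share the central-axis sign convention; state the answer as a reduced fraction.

Stage 1: N_ring = 35 + 2·25 = 85
Stage 1: 35(ω_s−ω_c) = −85(ω_r−ω_c),  ω_r=0, ω_c=1
Stage 1: ω_s = 1 − (85/35)(0−1) = 24/7
  ⇒ ω_s¹/ω_c¹ = 24/7
Stage 2: N_ring = 17 + 2·12 = 41
Stage 2: 17(ω_s−ω_c) = −41(ω_r−ω_c),  ω_c=0, ω_r=1
Stage 2: ω_s = 0 − (41/17)(1−0) = -41/17
  ⇒ ω_s²/ω_r² = -41/17
Coupling ω_r² = ω_s¹ ⇒ overall = 24/7 × -41/17 = -984/119

-984/119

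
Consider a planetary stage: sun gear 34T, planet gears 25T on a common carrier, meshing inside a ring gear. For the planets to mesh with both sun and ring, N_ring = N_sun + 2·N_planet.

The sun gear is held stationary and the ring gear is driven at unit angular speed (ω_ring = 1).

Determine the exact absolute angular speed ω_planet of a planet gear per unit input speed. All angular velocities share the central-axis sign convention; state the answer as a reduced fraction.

42/25

N_ring = 34 + 2·25 = 84
34(ω_s−ω_c) = −84(ω_r−ω_c),  ω_s=0, ω_r=1
34(0−ω_c) = −84(1−ω_c)  ⇒  118ω_c = 84  ⇒  ω_c = 42/59
sun–planet: 34·(0−42/59) = −25·(ω_p−ω_c)  ⇒  ω_p−ω_c = −(34/25)·(-42/59) = 1428/1475
ω_p = 42/59 + 1428/1475 = 42/25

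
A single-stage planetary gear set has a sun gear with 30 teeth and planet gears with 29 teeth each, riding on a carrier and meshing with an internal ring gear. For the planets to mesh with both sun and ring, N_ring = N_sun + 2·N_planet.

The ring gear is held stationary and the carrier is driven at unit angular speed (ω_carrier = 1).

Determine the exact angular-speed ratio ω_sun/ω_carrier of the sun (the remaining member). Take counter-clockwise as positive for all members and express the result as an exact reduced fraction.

59/15

N_ring = 30 + 2·29 = 88
30(ω_s−ω_c) = −88(ω_r−ω_c),  ω_r=0, ω_c=1
ω_s = 1 − (88/30)(0−1) = 59/15
ω_s/ω_c = 59/15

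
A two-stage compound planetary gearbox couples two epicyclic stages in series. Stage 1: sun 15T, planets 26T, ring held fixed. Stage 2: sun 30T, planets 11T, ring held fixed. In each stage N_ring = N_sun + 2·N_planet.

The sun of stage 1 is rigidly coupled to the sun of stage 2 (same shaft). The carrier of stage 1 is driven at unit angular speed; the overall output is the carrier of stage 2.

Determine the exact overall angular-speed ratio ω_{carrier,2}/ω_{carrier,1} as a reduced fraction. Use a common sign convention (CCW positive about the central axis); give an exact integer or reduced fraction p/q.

Stage 1: N_ring = 15 + 2·26 = 67
Stage 1: 15(ω_s−ω_c) = −67(ω_r−ω_c),  ω_r=0, ω_c=1
Stage 1: ω_s = 1 − (67/15)(0−1) = 82/15
  ⇒ ω_s¹/ω_c¹ = 82/15
Stage 2: N_ring = 30 + 2·11 = 52
Stage 2: 30(ω_s−ω_c) = −52(ω_r−ω_c),  ω_r=0, ω_s=1
Stage 2: 30(1−ω_c) = −52(0−ω_c)  ⇒  82ω_c = 30  ⇒  ω_c = 15/41
  ⇒ ω_c²/ω_s² = 15/41
Coupling ω_s² = ω_s¹ ⇒ overall = 82/15 × 15/41 = 2

2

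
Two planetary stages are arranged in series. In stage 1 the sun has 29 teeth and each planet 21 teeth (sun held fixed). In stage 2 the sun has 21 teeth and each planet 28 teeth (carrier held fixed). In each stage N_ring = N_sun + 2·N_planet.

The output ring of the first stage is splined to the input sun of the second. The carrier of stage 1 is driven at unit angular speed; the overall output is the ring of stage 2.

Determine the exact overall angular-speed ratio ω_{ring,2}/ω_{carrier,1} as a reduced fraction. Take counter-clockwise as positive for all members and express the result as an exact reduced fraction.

Stage 1: N_ring = 29 + 2·21 = 71
Stage 1: 29(ω_s−ω_c) = −71(ω_r−ω_c),  ω_s=0, ω_c=1
Stage 1: ω_r = 1 − (29/71)(0−1) = 100/71
  ⇒ ω_r¹/ω_c¹ = 100/71
Stage 2: N_ring = 21 + 2·28 = 77
Stage 2: 21(ω_s−ω_c) = −77(ω_r−ω_c),  ω_c=0, ω_s=1
Stage 2: ω_r = 0 − (21/77)(1−0) = -3/11
  ⇒ ω_r²/ω_s² = -3/11
Coupling ω_s² = ω_r¹ ⇒ overall = 100/71 × -3/11 = -300/781

-300/781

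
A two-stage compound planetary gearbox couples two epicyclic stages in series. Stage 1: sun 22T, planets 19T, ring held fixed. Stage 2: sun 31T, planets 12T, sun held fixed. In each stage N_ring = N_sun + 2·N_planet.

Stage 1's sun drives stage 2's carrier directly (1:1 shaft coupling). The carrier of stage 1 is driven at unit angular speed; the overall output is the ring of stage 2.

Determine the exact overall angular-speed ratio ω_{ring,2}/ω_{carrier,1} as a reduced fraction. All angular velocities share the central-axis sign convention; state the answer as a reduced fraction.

3526/605

Stage 1: N_ring = 22 + 2·19 = 60
Stage 1: 22(ω_s−ω_c) = −60(ω_r−ω_c),  ω_r=0, ω_c=1
Stage 1: ω_s = 1 − (60/22)(0−1) = 41/11
  ⇒ ω_s¹/ω_c¹ = 41/11
Stage 2: N_ring = 31 + 2·12 = 55
Stage 2: 31(ω_s−ω_c) = −55(ω_r−ω_c),  ω_s=0, ω_c=1
Stage 2: ω_r = 1 − (31/55)(0−1) = 86/55
  ⇒ ω_r²/ω_c² = 86/55
Coupling ω_c² = ω_s¹ ⇒ overall = 41/11 × 86/55 = 3526/605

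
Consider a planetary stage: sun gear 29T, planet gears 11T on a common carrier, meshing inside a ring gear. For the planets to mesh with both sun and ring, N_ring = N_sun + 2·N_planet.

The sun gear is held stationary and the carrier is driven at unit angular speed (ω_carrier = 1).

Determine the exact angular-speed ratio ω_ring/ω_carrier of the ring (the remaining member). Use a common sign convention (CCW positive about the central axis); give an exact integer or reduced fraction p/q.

N_ring = 29 + 2·11 = 51
29(ω_s−ω_c) = −51(ω_r−ω_c),  ω_s=0, ω_c=1
ω_r = 1 − (29/51)(0−1) = 80/51
ω_r/ω_c = 80/51

80/51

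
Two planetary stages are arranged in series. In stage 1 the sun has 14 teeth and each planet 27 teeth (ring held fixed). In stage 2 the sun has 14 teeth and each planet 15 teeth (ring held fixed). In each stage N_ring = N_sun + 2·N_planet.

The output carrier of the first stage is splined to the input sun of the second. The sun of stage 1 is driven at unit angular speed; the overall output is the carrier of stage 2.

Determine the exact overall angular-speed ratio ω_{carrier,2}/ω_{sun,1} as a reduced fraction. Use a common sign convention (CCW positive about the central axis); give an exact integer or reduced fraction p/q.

Stage 1: N_ring = 14 + 2·27 = 68
Stage 1: 14(ω_s−ω_c) = −68(ω_r−ω_c),  ω_r=0, ω_s=1
Stage 1: 14(1−ω_c) = −68(0−ω_c)  ⇒  82ω_c = 14  ⇒  ω_c = 7/41
  ⇒ ω_c¹/ω_s¹ = 7/41
Stage 2: N_ring = 14 + 2·15 = 44
Stage 2: 14(ω_s−ω_c) = −44(ω_r−ω_c),  ω_r=0, ω_s=1
Stage 2: 14(1−ω_c) = −44(0−ω_c)  ⇒  58ω_c = 14  ⇒  ω_c = 7/29
  ⇒ ω_c²/ω_s² = 7/29
Coupling ω_s² = ω_c¹ ⇒ overall = 7/41 × 7/29 = 49/1189

49/1189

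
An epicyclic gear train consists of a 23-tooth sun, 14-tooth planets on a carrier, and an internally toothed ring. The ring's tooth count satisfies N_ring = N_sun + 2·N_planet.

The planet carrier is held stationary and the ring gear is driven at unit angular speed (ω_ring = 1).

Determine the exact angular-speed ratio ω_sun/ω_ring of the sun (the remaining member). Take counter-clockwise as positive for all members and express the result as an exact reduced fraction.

N_ring = 23 + 2·14 = 51
23(ω_s−ω_c) = −51(ω_r−ω_c),  ω_c=0, ω_r=1
ω_s = 0 − (51/23)(1−0) = -51/23
ω_s/ω_r = -51/23

-51/23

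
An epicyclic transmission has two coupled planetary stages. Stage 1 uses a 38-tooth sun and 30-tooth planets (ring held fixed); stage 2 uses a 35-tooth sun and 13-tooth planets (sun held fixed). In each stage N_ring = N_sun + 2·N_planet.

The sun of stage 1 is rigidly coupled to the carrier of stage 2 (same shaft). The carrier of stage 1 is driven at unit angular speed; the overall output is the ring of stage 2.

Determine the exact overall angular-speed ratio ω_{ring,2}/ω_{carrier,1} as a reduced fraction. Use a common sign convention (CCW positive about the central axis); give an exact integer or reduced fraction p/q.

Stage 1: N_ring = 38 + 2·30 = 98
Stage 1: 38(ω_s−ω_c) = −98(ω_r−ω_c),  ω_r=0, ω_c=1
Stage 1: ω_s = 1 − (98/38)(0−1) = 68/19
  ⇒ ω_s¹/ω_c¹ = 68/19
Stage 2: N_ring = 35 + 2·13 = 61
Stage 2: 35(ω_s−ω_c) = −61(ω_r−ω_c),  ω_s=0, ω_c=1
Stage 2: ω_r = 1 − (35/61)(0−1) = 96/61
  ⇒ ω_r²/ω_c² = 96/61
Coupling ω_c² = ω_s¹ ⇒ overall = 68/19 × 96/61 = 6528/1159

6528/1159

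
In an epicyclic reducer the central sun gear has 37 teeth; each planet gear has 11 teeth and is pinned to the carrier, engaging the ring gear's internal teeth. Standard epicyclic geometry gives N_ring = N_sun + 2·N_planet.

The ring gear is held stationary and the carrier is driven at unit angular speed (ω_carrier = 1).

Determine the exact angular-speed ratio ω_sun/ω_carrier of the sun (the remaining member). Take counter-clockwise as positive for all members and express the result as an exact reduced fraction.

96/37

N_ring = 37 + 2·11 = 59
37(ω_s−ω_c) = −59(ω_r−ω_c),  ω_r=0, ω_c=1
ω_s = 1 − (59/37)(0−1) = 96/37
ω_s/ω_c = 96/37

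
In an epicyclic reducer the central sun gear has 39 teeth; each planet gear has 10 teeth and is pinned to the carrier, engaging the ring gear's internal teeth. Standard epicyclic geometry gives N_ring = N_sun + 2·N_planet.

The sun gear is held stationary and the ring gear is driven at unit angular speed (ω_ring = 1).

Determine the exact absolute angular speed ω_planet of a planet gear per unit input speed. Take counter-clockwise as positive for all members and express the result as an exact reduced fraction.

59/20

N_ring = 39 + 2·10 = 59
39(ω_s−ω_c) = −59(ω_r−ω_c),  ω_s=0, ω_r=1
39(0−ω_c) = −59(1−ω_c)  ⇒  98ω_c = 59  ⇒  ω_c = 59/98
sun–planet: 39·(0−59/98) = −10·(ω_p−ω_c)  ⇒  ω_p−ω_c = −(39/10)·(-59/98) = 2301/980
ω_p = 59/98 + 2301/980 = 59/20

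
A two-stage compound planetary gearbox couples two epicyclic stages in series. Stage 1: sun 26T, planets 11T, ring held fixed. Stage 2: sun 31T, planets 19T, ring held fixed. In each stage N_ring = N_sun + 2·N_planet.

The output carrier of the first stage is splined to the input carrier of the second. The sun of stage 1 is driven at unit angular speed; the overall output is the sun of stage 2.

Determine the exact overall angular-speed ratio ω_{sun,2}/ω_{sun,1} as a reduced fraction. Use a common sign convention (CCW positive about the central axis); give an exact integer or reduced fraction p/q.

Stage 1: N_ring = 26 + 2·11 = 48
Stage 1: 26(ω_s−ω_c) = −48(ω_r−ω_c),  ω_r=0, ω_s=1
Stage 1: 26(1−ω_c) = −48(0−ω_c)  ⇒  74ω_c = 26  ⇒  ω_c = 13/37
  ⇒ ω_c¹/ω_s¹ = 13/37
Stage 2: N_ring = 31 + 2·19 = 69
Stage 2: 31(ω_s−ω_c) = −69(ω_r−ω_c),  ω_r=0, ω_c=1
Stage 2: ω_s = 1 − (69/31)(0−1) = 100/31
  ⇒ ω_s²/ω_c² = 100/31
Coupling ω_c² = ω_c¹ ⇒ overall = 13/37 × 100/31 = 1300/1147

1300/1147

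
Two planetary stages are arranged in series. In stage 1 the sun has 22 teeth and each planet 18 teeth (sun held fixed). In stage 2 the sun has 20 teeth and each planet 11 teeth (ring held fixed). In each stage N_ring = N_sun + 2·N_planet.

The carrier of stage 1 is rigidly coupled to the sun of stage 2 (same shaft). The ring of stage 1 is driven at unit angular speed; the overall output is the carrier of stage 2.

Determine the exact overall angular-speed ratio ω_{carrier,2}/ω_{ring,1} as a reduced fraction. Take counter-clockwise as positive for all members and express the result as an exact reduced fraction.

29/124

Stage 1: N_ring = 22 + 2·18 = 58
Stage 1: 22(ω_s−ω_c) = −58(ω_r−ω_c),  ω_s=0, ω_r=1
Stage 1: 22(0−ω_c) = −58(1−ω_c)  ⇒  80ω_c = 58  ⇒  ω_c = 29/40
  ⇒ ω_c¹/ω_r¹ = 29/40
Stage 2: N_ring = 20 + 2·11 = 42
Stage 2: 20(ω_s−ω_c) = −42(ω_r−ω_c),  ω_r=0, ω_s=1
Stage 2: 20(1−ω_c) = −42(0−ω_c)  ⇒  62ω_c = 20  ⇒  ω_c = 10/31
  ⇒ ω_c²/ω_s² = 10/31
Coupling ω_s² = ω_c¹ ⇒ overall = 29/40 × 10/31 = 29/124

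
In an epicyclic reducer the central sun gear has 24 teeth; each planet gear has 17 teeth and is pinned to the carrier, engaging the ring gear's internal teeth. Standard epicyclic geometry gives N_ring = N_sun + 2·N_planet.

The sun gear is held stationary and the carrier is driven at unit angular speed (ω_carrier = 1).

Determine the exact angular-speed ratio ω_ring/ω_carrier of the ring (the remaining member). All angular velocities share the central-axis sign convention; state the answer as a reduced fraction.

41/29

N_ring = 24 + 2·17 = 58
24(ω_s−ω_c) = −58(ω_r−ω_c),  ω_s=0, ω_c=1
ω_r = 1 − (24/58)(0−1) = 41/29
ω_r/ω_c = 41/29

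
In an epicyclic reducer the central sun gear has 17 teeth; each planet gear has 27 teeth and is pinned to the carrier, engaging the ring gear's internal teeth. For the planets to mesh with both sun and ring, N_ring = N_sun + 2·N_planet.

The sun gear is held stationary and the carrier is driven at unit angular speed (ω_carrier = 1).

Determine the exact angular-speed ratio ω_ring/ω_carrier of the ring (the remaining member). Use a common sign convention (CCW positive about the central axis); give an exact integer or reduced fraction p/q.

88/71

N_ring = 17 + 2·27 = 71
17(ω_s−ω_c) = −71(ω_r−ω_c),  ω_s=0, ω_c=1
ω_r = 1 − (17/71)(0−1) = 88/71
ω_r/ω_c = 88/71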